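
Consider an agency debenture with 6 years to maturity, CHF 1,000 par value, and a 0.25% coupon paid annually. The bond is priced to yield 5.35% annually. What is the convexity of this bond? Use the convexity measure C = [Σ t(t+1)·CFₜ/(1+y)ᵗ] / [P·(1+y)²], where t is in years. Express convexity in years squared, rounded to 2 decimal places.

With y = 0.0535:
  t   CF        PV=CF/(1+0.0535)^t    t·PV        t(t+1)·PV
  1         2.50         2.3730         2.3730           4.7461
  2         2.50         2.2525         4.5051          13.5152
  3         2.50         2.1381         6.4144          25.6577
  4         2.50         2.0296         8.1182          40.5912
  5         2.50         1.9265         9.6325          57.7948
  6     1,002.50       733.2923     4,399.7540      30,798.2778
  Σ                    744.0121     4,430.7972      30,940.5827
P = 744.0121.
Convexity = Σ t(t+1)·PV / [P·(1+y)²] = 30,940.5827 / (744.0121 × 1.109862) = 37.46963.

37.47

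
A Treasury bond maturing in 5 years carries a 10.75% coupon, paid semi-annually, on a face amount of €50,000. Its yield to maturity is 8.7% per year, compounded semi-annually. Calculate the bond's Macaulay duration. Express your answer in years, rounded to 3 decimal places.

Periodic yield y = 0.0435. Discount each cash flow and weight by its period:
  t   CF        PV=CF/(1+0.0435)^t    t·PV
  1     2,687.50     2,575.4672     2,575.4672
  2     2,687.50     2,468.1046     4,936.2093
  3     2,687.50     2,365.2177     7,095.6530
  4     2,687.50     2,266.6197     9,066.4788
  5     2,687.50     2,172.1320    10,860.6598
  6     2,687.50     2,081.5831    12,489.4986
  7     2,687.50     1,994.8089    13,963.6624
  8     2,687.50     1,911.6520    15,293.2164
  9     2,687.50     1,831.9617    16,487.6554
  10   52,687.50    34,417.7961   344,177.9615
  Σ                 54,085.3430   436,946.4622
Price P = Σ PV = 54,085.3430.
Macaulay duration = Σ(t·PV) / P = 436,946.4622 / 54,085.3430 = 8.07883 half-year periods.
In years: 8.07883 / 2 = 4.03942 years.

4.039 years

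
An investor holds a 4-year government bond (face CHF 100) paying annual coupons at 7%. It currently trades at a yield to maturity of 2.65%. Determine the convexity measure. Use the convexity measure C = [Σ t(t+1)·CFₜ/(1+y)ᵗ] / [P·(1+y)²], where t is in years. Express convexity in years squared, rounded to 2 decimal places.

With y = 0.0265:
  t   CF        PV=CF/(1+0.0265)^t    t·PV        t(t+1)·PV
  1         7.00         6.8193         6.8193          13.6386
  2         7.00         6.6432        13.2865          39.8595
  3         7.00         6.4717        19.4152          77.6609
  4       107.00        96.3714       385.4854       1,927.4271
  Σ                    116.3056       425.0064       2,058.5860
P = 116.3056.
Convexity = Σ t(t+1)·PV / [P·(1+y)²] = 2,058.5860 / (116.3056 × 1.053702) = 16.79772.

16.80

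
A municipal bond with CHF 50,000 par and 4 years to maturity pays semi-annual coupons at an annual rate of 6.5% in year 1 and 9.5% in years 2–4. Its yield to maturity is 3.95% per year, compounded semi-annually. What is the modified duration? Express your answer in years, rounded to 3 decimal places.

3.478 years

Periodic yield y = 0.01975. First find Macaulay duration:
  t   CF        PV=CF/(1+0.01975)^t    t·PV
  1     1,625.00     1,593.5278     1,593.5278
  2     1,625.00     1,562.6652     3,125.3304
  3     2,375.00     2,239.6620     6,718.9859
  4     2,375.00     2,196.2853     8,785.1413
  5     2,375.00     2,153.7488    10,768.7439
  6     2,375.00     2,112.0361    12,672.2164
  7     2,375.00     2,071.1312    14,497.9186
  8    52,375.00    44,789.3051   358,314.4405
  Σ                 58,718.3614   416,476.3046
P = 58,718.3614; Macaulay duration = 416,476.3046 / 58,718.3614 = 7.09278 half-year periods = 3.54639 years.
Modified duration = D_Mac / (1 + y) = 3.54639 / 1.01975 = 3.47770 years.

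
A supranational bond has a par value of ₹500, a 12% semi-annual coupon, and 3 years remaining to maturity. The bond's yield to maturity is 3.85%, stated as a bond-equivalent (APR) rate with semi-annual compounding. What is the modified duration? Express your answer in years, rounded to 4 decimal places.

Periodic yield y = 0.01925. First find Macaulay duration:
  t   CF        PV=CF/(1+0.01925)^t    t·PV
  1        30.00        29.4334        29.4334
  2        30.00        28.8775        57.7550
  3        30.00        28.3321        84.9964
  4        30.00        27.7970       111.1881
  5        30.00        27.2720       136.3602
  6       530.00       472.7065     2,836.2388
  Σ                    614.4186     3,255.9720
P = 614.4186; Macaulay duration = 3,255.9720 / 614.4186 = 5.29927 half-year periods = 2.64964 years.
Modified duration = D_Mac / (1 + y) = 2.64964 / 1.01925 = 2.59959 years.

2.5996 years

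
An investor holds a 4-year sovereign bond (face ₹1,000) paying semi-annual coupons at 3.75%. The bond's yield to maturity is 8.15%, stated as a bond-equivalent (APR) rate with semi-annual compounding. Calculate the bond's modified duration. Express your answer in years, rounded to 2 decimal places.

3.58 years

Periodic yield y = 0.04075. First find Macaulay duration:
  t   CF        PV=CF/(1+0.04075)^t    t·PV
  1        18.75        18.0159        18.0159
  2        18.75        17.3105        34.6209
  3        18.75        16.6327        49.8980
  4        18.75        15.9814        63.9257
  5        18.75        15.3557        76.7784
  6        18.75        14.7544        88.5266
  7        18.75        14.1767        99.2372
  8     1,018.75       740.1100     5,920.8799
  Σ                    852.3373     6,351.8826
P = 852.3373; Macaulay duration = 6,351.8826 / 852.3373 = 7.45231 half-year periods = 3.72616 years.
Modified duration = D_Mac / (1 + y) = 3.72616 / 1.04075 = 3.58026 years.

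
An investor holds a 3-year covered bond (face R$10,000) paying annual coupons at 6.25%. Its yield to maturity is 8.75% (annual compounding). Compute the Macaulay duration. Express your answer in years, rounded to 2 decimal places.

Periodic yield y = 0.0875. Discount each cash flow and weight by its year:
  t   CF        PV=CF/(1+0.0875)^t    t·PV
  1       625.00       574.7126       574.7126
  2       625.00       528.4714     1,056.9428
  3    10,625.00     8,261.1621    24,783.4862
  Σ                  9,364.3461    26,415.1416
Price P = Σ PV = 9,364.3461.
Macaulay duration = Σ(t·PV) / P = 26,415.1416 / 9,364.3461 = 2.82082 years.

2.82 years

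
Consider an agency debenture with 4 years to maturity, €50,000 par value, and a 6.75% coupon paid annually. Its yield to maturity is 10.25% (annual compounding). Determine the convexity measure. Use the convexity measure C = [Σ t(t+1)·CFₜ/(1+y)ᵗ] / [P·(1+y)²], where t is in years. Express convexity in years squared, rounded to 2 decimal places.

14.34

With y = 0.1025:
  t   CF        PV=CF/(1+0.1025)^t    t·PV        t(t+1)·PV
  1     3,375.00     3,061.2245     3,061.2245       6,122.4490
  2     3,375.00     2,776.6209     5,553.2417      16,659.7251
  3     3,375.00     2,518.4770     7,555.4309      30,221.7236
  4    53,375.00    36,126.3009   144,505.2038     722,526.0190
  Σ                 44,482.6233   160,675.1009     775,529.9166
P = 44,482.6233.
Convexity = Σ t(t+1)·PV / [P·(1+y)²] = 775,529.9166 / (44,482.6233 × 1.215506) = 14.34336.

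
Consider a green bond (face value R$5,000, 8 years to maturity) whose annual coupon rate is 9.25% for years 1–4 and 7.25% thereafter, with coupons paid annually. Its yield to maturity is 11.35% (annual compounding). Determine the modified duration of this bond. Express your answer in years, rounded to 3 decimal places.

5.246 years

Periodic yield y = 0.1135. First find Macaulay duration:
  t   CF        PV=CF/(1+0.1135)^t    t·PV
  1       462.50       415.3570       415.3570
  2       462.50       373.0193       746.0386
  3       462.50       334.9971     1,004.9914
  4       462.50       300.8506     1,203.4023
  5       362.50       211.7663     1,058.8316
  6       362.50       190.1808     1,141.0848
  7       362.50       170.7955     1,195.5686
  8     5,362.50     2,269.0577    18,152.4614
  Σ                  4,266.0243    24,917.7357
P = 4,266.0243; Macaulay duration = 24,917.7357 / 4,266.0243 = 5.84097 years.
Modified duration = D_Mac / (1 + y) = 5.84097 / 1.1135 = 5.24560 years.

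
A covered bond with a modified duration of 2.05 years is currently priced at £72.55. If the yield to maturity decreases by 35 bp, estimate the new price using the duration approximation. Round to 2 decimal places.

£73.07

Duration approximation: ΔP/P ≈ -D_mod · Δy = -2.05 × (-0.0035) = +0.007175.
New price ≈ 72.55 × (1 + 0.007175) = 73.07054625.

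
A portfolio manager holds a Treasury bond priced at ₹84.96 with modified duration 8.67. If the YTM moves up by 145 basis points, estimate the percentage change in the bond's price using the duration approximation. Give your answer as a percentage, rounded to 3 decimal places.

Duration approximation: ΔP/P ≈ -D_mod · Δy = -8.67 × (+0.0145) = -0.125715.
As a percentage: -12.5715%.

-12.572%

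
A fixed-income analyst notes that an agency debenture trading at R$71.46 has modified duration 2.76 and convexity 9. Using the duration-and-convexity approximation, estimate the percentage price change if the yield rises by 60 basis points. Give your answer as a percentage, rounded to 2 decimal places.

-1.64%

Duration effect: -D_mod·Δy = -2.76 × (+0.006) = -0.016560
Convexity effect: ½·C·(Δy)² = 0.5 × 9 × (0.006)² = +0.0001620
ΔP/P ≈ -0.016560 + 0.0001620 = -0.016398
= -1.6398%.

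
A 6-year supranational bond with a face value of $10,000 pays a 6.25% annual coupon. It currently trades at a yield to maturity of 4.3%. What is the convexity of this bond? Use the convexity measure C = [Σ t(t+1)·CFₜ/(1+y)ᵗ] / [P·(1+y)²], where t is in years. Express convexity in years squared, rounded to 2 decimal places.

With y = 0.043:
  t   CF        PV=CF/(1+0.043)^t    t·PV        t(t+1)·PV
  1       625.00       599.2330       599.2330       1,198.4660
  2       625.00       574.5283     1,149.0565       3,447.1696
  3       625.00       550.8421     1,652.5262       6,610.1047
  4       625.00       528.1324     2,112.5295      10,562.6473
  5       625.00       506.3589     2,531.7947      15,190.7680
  6    10,625.00     8,253.2137    49,519.2819     346,634.9736
  Σ                 11,012.3083    57,564.4218     383,644.1291
P = 11,012.3083.
Convexity = Σ t(t+1)·PV / [P·(1+y)²] = 383,644.1291 / (11,012.3083 × 1.087849) = 32.02444.

32.02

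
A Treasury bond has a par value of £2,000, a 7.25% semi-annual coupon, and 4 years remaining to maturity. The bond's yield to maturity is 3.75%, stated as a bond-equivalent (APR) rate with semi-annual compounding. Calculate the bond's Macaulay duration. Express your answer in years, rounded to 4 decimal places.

3.5746 years

Periodic yield y = 0.01875. Discount each cash flow and weight by its period:
  t   CF        PV=CF/(1+0.01875)^t    t·PV
  1        72.50        71.1656        71.1656
  2        72.50        69.8558       139.7117
  3        72.50        68.5702       205.7105
  4        72.50        67.3081       269.2325
  5        72.50        66.0693       330.3466
  6        72.50        64.8533       389.1200
  7        72.50        63.6597       445.6180
  8     2,072.50     1,786.2966    14,290.3726
  Σ                  2,257.7787    16,141.2775
Price P = Σ PV = 2,257.7787.
Macaulay duration = Σ(t·PV) / P = 16,141.2775 / 2,257.7787 = 7.14918 half-year periods.
In years: 7.14918 / 2 = 3.57459 years.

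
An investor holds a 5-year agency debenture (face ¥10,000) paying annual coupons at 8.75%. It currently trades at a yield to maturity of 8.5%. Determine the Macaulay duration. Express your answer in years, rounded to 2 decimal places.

4.26 years

Periodic yield y = 0.085. Discount each cash flow and weight by its year:
  t   CF        PV=CF/(1+0.085)^t    t·PV
  1       875.00       806.4516       806.4516
  2       875.00       743.2734     1,486.5468
  3       875.00       685.0446     2,055.1338
  4       875.00       631.3775     2,525.5100
  5    10,875.00     7,232.3690    36,161.8449
  Σ                 10,098.5161    43,035.4870
Price P = Σ PV = 10,098.5161.
Macaulay duration = Σ(t·PV) / P = 43,035.4870 / 10,098.5161 = 4.26157 years.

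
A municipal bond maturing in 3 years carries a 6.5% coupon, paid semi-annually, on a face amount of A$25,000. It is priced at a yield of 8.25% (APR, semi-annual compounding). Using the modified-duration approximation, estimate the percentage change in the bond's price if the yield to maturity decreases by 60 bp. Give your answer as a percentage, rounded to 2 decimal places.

+1.59%

Periodic yield y = 0.04125. Modified duration first:
  t   CF        PV=CF/(1+0.04125)^t    t·PV
  1       812.50       780.3121       780.3121
  2       812.50       749.3994     1,498.7988
  3       812.50       719.7113     2,159.1339
  4       812.50       691.1993     2,764.7973
  5       812.50       663.8169     3,319.0844
  6    25,812.50    20,253.4953   121,520.9715
  Σ                 23,857.9343   132,043.0982
P = 23,857.9343; D_Mac = 5.53456 half-year periods = 2.76728 yrs; D_mod = 2.76728/(1+0.04125) = 2.65765 yrs.
ΔP/P ≈ -D_mod · Δy = -2.65765 × (-0.006) = +0.015946 = +1.5946%.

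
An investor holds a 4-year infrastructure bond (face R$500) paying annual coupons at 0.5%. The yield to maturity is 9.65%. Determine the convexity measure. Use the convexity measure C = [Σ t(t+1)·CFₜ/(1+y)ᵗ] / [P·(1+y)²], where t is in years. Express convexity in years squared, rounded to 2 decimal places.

With y = 0.0965:
  t   CF        PV=CF/(1+0.0965)^t    t·PV        t(t+1)·PV
  1         2.50         2.2800         2.2800           4.5600
  2         2.50         2.0793         4.1587          12.4760
  3         2.50         1.8963         5.6890          22.7560
  4       502.50       347.6174     1,390.4696       6,952.3482
  Σ                    353.8731     1,402.5973       6,992.1401
P = 353.8731.
Convexity = Σ t(t+1)·PV / [P·(1+y)²] = 6,992.1401 / (353.8731 × 1.202312) = 16.43408.

16.43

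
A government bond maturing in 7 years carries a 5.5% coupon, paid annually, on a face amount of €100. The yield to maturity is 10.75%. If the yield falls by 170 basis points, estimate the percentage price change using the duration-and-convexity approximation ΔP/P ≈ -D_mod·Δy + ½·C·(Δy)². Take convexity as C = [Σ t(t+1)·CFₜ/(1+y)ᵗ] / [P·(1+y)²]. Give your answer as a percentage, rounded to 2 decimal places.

+9.44%

With y = 0.1075:
  t   CF        PV=CF/(1+0.1075)^t    t·PV        t(t+1)·PV
  1         5.50         4.9661         4.9661           9.9323
  2         5.50         4.4841         8.9682          26.9046
  3         5.50         4.0488        12.1465          48.5862
  4         5.50         3.6558        14.6234          73.1169
  5         5.50         3.3010        16.5049          99.0297
  6         5.50         2.9806        17.8835         125.1842
  7       105.50        51.6234       361.3636       2,890.9085
  Σ                     75.0599       436.4562       3,273.6623
P = 75.0599; D_Mac = 5.81478 yrs; D_mod = 5.25036 yrs; C = 35.55811.
Duration effect: -5.25036 × (-0.017) = +0.089256
Convexity effect: 0.5 × 35.55811 × (-0.017)² = +0.0051381
ΔP/P ≈ +0.089256 + 0.0051381 = +0.094394 = +9.4394%.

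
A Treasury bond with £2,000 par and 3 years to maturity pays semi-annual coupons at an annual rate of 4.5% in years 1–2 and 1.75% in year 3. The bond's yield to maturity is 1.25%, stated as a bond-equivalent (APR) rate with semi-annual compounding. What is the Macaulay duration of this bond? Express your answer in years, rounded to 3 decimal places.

Periodic yield y = 0.00625. Discount each cash flow and weight by its period:
  t   CF        PV=CF/(1+0.00625)^t    t·PV
  1        45.00        44.7205        44.7205
  2        45.00        44.4427        88.8855
  3        45.00        44.1667       132.5001
  4        45.00        43.8924       175.5694
  5        17.50        16.9632        84.8162
  6     2,017.50     1,943.4715    11,660.8292
  Σ                  2,137.6570    12,187.3208
Price P = Σ PV = 2,137.6570.
Macaulay duration = Σ(t·PV) / P = 12,187.3208 / 2,137.6570 = 5.70125 half-year periods.
In years: 5.70125 / 2 = 2.85063 years.

2.851 years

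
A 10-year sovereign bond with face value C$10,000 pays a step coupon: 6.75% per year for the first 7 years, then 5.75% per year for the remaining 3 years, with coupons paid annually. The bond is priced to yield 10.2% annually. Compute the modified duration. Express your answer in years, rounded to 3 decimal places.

6.551 years

Periodic yield y = 0.102. First find Macaulay duration:
  t   CF        PV=CF/(1+0.102)^t    t·PV
  1       675.00       612.5227       612.5227
  2       675.00       555.8282     1,111.6564
  3       675.00       504.3813     1,513.1439
  4       675.00       457.6963     1,830.7852
  5       675.00       415.3324     2,076.6619
  6       675.00       376.8896     2,261.3379
  7       675.00       342.0051     2,394.0359
  8       575.00       264.3718     2,114.9742
  9       575.00       239.9018     2,159.1161
  10   10,575.00     4,003.7268    40,037.2676
  Σ                  7,772.6560    56,111.5019
P = 7,772.6560; Macaulay duration = 56,111.5019 / 7,772.6560 = 7.21909 years.
Modified duration = D_Mac / (1 + y) = 7.21909 / 1.102 = 6.55090 years.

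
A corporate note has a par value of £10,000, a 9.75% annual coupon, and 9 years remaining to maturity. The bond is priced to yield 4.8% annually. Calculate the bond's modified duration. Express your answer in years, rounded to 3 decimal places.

6.465 years

Periodic yield y = 0.048. First find Macaulay duration:
  t   CF        PV=CF/(1+0.048)^t    t·PV
  1       975.00       930.3435       930.3435
  2       975.00       887.7324     1,775.4647
  3       975.00       847.0729     2,541.2186
  4       975.00       808.2756     3,233.1025
  5       975.00       771.2554     3,856.2769
  6       975.00       735.9307     4,415.5842
  7       975.00       702.2239     4,915.5676
  8       975.00       670.0610     5,360.4882
  9    10,975.00     7,197.0246    64,773.2211
  Σ                 13,549.9200    91,801.2673
P = 13,549.9200; Macaulay duration = 91,801.2673 / 13,549.9200 = 6.77504 years.
Modified duration = D_Mac / (1 + y) = 6.77504 / 1.048 = 6.46473 years.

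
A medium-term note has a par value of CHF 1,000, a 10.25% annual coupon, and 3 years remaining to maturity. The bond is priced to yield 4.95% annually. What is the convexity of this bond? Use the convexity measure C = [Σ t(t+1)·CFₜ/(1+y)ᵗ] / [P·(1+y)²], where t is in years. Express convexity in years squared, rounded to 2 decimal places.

9.68

With y = 0.0495:
  t   CF        PV=CF/(1+0.0495)^t    t·PV        t(t+1)·PV
  1       102.50        97.6656        97.6656         195.3311
  2       102.50        93.0591       186.1183         558.3548
  3     1,102.50       953.7428     2,861.2284      11,444.9135
  Σ                  1,144.4675     3,145.0122      12,198.5994
P = 1,144.4675.
Convexity = Σ t(t+1)·PV / [P·(1+y)²] = 12,198.5994 / (1,144.4675 × 1.101450) = 9.67702.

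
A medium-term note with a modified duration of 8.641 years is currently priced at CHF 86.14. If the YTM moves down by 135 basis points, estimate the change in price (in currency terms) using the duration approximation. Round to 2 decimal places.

Duration approximation: ΔP/P ≈ -D_mod · Δy = -8.641 × (-0.0135) = +0.1166535.
ΔP ≈ 86.14 × (+0.1166535) = +10.04853249.

+CHF 10.05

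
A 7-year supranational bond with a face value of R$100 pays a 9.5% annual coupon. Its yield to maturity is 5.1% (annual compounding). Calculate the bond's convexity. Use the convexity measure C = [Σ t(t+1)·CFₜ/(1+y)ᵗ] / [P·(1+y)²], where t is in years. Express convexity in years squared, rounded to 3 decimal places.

37.340

With y = 0.051:
  t   CF        PV=CF/(1+0.051)^t    t·PV        t(t+1)·PV
  1         9.50         9.0390         9.0390          18.0780
  2         9.50         8.6004        17.2008          51.6023
  3         9.50         8.1831        24.5492          98.1967
  4         9.50         7.7860        31.1439         155.7194
  5         9.50         7.4082        37.0408         222.2446
  6         9.50         7.0487        42.2920         296.0442
  7       109.50        77.3028       541.1195       4,328.9556
  Σ                    125.3680       702.3851       5,170.8409
P = 125.3680.
Convexity = Σ t(t+1)·PV / [P·(1+y)²] = 5,170.8409 / (125.3680 × 1.104601) = 37.33954.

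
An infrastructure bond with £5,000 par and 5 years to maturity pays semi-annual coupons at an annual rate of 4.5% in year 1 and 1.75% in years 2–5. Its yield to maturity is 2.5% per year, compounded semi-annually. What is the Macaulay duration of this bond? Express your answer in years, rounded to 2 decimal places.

Periodic yield y = 0.0125. Discount each cash flow and weight by its period:
  t   CF        PV=CF/(1+0.0125)^t    t·PV
  1       112.50       111.1111       111.1111
  2       112.50       109.7394       219.4787
  3        43.75        42.1496       126.4487
  4        43.75        41.6292       166.5167
  5        43.75        41.1152       205.5762
  6        43.75        40.6077       243.6459
  7        43.75        40.1063       280.7443
  8        43.75        39.6112       316.8895
  9        43.75        39.1222       352.0994
  10    5,043.75     4,454.5438    44,545.4380
  Σ                  4,959.7356    46,567.9485
Price P = Σ PV = 4,959.7356.
Macaulay duration = Σ(t·PV) / P = 46,567.9485 / 4,959.7356 = 9.38920 half-year periods.
In years: 9.38920 / 2 = 4.69460 years.

4.69 years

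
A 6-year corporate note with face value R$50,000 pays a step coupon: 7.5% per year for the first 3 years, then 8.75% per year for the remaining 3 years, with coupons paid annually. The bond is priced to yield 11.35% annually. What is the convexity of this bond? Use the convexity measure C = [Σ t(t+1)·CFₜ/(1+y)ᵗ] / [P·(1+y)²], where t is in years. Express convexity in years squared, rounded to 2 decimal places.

26.03

With y = 0.1135:
  t   CF        PV=CF/(1+0.1135)^t    t·PV        t(t+1)·PV
  1     3,750.00     3,367.7593     3,367.7593       6,735.5186
  2     3,750.00     3,024.4808     6,048.9615      18,146.8845
  3     3,750.00     2,716.1929     8,148.5786      32,594.3143
  4     4,375.00     2,845.8839    11,383.5354      56,917.6771
  5     4,375.00     2,555.8005    12,779.0025      76,674.0150
  6    54,375.00    28,527.1208   171,162.7250   1,198,139.0752
  Σ                 43,037.2381   212,890.5623   1,389,207.4847
P = 43,037.2381.
Convexity = Σ t(t+1)·PV / [P·(1+y)²] = 1,389,207.4847 / (43,037.2381 × 1.239882) = 26.03408.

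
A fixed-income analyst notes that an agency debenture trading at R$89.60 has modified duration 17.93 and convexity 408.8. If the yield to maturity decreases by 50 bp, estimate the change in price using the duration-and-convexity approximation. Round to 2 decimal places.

+R$8.49

Duration effect: -D_mod·Δy = -17.93 × (-0.005) = +0.089650
Convexity effect: ½·C·(Δy)² = 0.5 × 408.8 × (-0.005)² = +0.0051100
ΔP/P ≈ +0.089650 + 0.0051100 = +0.094760
ΔP ≈ 89.60 × (+0.094760) = +8.490496.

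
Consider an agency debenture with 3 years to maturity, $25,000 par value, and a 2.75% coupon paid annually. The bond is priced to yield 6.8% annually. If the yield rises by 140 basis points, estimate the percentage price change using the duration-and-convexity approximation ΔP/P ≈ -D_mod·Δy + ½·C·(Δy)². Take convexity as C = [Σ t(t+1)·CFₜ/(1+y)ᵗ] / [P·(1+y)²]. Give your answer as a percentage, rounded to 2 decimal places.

-3.72%

With y = 0.068:
  t   CF        PV=CF/(1+0.068)^t    t·PV        t(t+1)·PV
  1       687.50       643.7266       643.7266       1,287.4532
  2       687.50       602.7403     1,205.4805       3,616.4415
  3    25,687.50    21,086.6739    63,260.0216     253,040.0864
  Σ                 22,333.1407    65,109.2287     257,943.9811
P = 22,333.1407; D_Mac = 2.91536 yrs; D_mod = 2.72974 yrs; C = 10.12589.
Duration effect: -2.72974 × (+0.014) = -0.038216
Convexity effect: 0.5 × 10.12589 × (0.014)² = +0.0009923
ΔP/P ≈ -0.038216 + 0.0009923 = -0.037224 = -3.7224%.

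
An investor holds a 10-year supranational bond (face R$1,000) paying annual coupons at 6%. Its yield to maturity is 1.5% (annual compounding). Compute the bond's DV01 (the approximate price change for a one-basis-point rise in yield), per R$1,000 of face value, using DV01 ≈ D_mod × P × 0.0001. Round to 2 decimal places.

Periodic yield y = 0.015.
  t   CF        PV=CF/(1+0.015)^t    t·PV
  1        60.00        59.1133        59.1133
  2        60.00        58.2397       116.4794
  3        60.00        57.3790       172.1371
  4        60.00        56.5311       226.1242
  5        60.00        55.6956       278.4781
  6        60.00        54.8725       329.2352
  7        60.00        54.0616       378.4313
  8        60.00        53.2627       426.1013
  9        60.00        52.4755       472.2798
  10    1,060.00       913.3673     9,133.6727
  Σ                  1,414.9983    11,592.0523
P = 1,414.9983; D_Mac = 8.19227 yrs; D_mod = 8.07120 yrs.
DV01 ≈ 8.07120 × 1,414.9983 × 0.0001 = 1.142074.

R$1.14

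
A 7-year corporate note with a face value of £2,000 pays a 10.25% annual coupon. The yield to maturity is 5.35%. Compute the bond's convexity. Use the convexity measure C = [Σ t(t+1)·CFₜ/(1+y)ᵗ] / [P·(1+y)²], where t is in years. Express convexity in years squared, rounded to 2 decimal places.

With y = 0.0535:
  t   CF        PV=CF/(1+0.0535)^t    t·PV        t(t+1)·PV
  1       205.00       194.5895       194.5895         389.1789
  2       205.00       184.7076       369.4152       1,108.2456
  3       205.00       175.3276       525.9827       2,103.9310
  4       205.00       166.4239       665.6956       3,328.4780
  5       205.00       157.9724       789.8619       4,739.1714
  6       205.00       149.9501       899.7003       6,297.9022
  7     2,205.00     1,530.9705    10,716.7933      85,734.3464
  Σ                  2,559.9415    14,162.0385     103,701.2536
P = 2,559.9415.
Convexity = Σ t(t+1)·PV / [P·(1+y)²] = 103,701.2536 / (2,559.9415 × 1.109862) = 36.49933.

36.50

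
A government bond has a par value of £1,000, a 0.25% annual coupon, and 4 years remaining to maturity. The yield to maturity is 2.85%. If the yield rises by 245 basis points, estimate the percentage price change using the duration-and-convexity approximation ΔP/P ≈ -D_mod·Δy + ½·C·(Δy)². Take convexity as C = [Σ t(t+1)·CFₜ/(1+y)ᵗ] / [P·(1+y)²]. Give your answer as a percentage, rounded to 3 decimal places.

-8.926%

With y = 0.0285:
  t   CF        PV=CF/(1+0.0285)^t    t·PV        t(t+1)·PV
  1         2.50         2.4307         2.4307           4.8614
  2         2.50         2.3634         4.7267          14.1802
  3         2.50         2.2979         6.8936          27.5745
  4     1,002.50       895.9158     3,583.6632      17,918.3161
  Σ                    903.0078     3,597.7143      17,964.9323
P = 903.0078; D_Mac = 3.98415 yrs; D_mod = 3.87374 yrs; C = 18.80726.
Duration effect: -3.87374 × (+0.0245) = -0.094907
Convexity effect: 0.5 × 18.80726 × (0.0245)² = +0.0056445
ΔP/P ≈ -0.094907 + 0.0056445 = -0.089262 = -8.9262%.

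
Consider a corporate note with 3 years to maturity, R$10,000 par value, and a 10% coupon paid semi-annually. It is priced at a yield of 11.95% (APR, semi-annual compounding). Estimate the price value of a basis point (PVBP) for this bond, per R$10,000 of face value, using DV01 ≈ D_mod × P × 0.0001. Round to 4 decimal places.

Periodic yield y = 0.05975.
  t   CF        PV=CF/(1+0.05975)^t    t·PV
  1       500.00       471.8094       471.8094
  2       500.00       445.2082       890.4164
  3       500.00       420.1068     1,260.3205
  4       500.00       396.4207     1,585.6827
  5       500.00       374.0700     1,870.3500
  6    10,500.00     7,412.5690    44,475.4139
  Σ                  9,520.1841    50,553.9928
P = 9,520.1841; D_Mac = 5.31019 half-year periods = 2.65510 yrs; D_mod = 2.50540 yrs.
DV01 ≈ 2.50540 × 9,520.1841 × 0.0001 = 2.385185.

R$2.3852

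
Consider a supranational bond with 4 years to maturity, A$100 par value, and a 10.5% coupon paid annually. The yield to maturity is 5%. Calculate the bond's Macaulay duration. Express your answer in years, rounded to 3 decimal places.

Periodic yield y = 0.05. Discount each cash flow and weight by its year:
  t   CF        PV=CF/(1+0.05)^t    t·PV
  1        10.50        10.0000        10.0000
  2        10.50         9.5238        19.0476
  3        10.50         9.0703        27.2109
  4       110.50        90.9086       363.6345
  Σ                    119.5027       419.8930
Price P = Σ PV = 119.5027.
Macaulay duration = Σ(t·PV) / P = 419.8930 / 119.5027 = 3.51367 years.

3.514 years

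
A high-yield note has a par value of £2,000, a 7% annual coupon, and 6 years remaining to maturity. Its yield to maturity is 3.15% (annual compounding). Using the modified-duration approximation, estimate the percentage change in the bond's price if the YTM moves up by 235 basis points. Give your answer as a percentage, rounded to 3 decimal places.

-11.825%

Periodic yield y = 0.0315. Modified duration first:
  t   CF        PV=CF/(1+0.0315)^t    t·PV
  1       140.00       135.7247       135.7247
  2       140.00       131.5799       263.1598
  3       140.00       127.5617       382.6851
  4       140.00       123.6662       494.6649
  5       140.00       119.8897       599.4485
  6     2,140.00     1,776.6357    10,659.8141
  Σ                  2,415.0579    12,535.4971
P = 2,415.0579; D_Mac = 5.19056 yrs; D_mod = 5.19056/(1+0.0315) = 5.03205 yrs.
ΔP/P ≈ -D_mod · Δy = -5.03205 × (+0.0235) = -0.118253 = -11.8253%.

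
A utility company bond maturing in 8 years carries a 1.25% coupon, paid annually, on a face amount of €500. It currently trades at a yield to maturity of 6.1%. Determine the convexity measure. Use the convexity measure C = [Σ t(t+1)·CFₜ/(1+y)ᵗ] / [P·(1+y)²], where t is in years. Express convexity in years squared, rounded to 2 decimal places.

59.54

With y = 0.061:
  t   CF        PV=CF/(1+0.061)^t    t·PV        t(t+1)·PV
  1         6.25         5.8907         5.8907          11.7813
  2         6.25         5.5520        11.1040          33.3120
  3         6.25         5.2328        15.6984          62.7936
  4         6.25         4.9319        19.7278          98.6390
  5         6.25         4.6484        23.2420         139.4519
  6         6.25         4.3811        26.2869         184.0081
  7         6.25         4.1293        28.9048         231.2386
  8       506.25       315.2405     2,521.9238      22,697.3138
  Σ                    350.0067     2,652.7783      23,458.5382
P = 350.0067.
Convexity = Σ t(t+1)·PV / [P·(1+y)²] = 23,458.5382 / (350.0067 × 1.125721) = 59.53795.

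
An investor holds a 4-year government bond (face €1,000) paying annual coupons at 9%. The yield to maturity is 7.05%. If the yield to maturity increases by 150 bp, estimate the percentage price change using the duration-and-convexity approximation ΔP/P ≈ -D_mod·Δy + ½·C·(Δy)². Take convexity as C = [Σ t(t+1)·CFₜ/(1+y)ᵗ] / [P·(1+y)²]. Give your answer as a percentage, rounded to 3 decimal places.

-4.804%

With y = 0.0705:
  t   CF        PV=CF/(1+0.0705)^t    t·PV        t(t+1)·PV
  1        90.00        84.0729        84.0729         168.1457
  2        90.00        78.5361       157.0721         471.2164
  3        90.00        73.3639       220.0917         880.3670
  4     1,090.00       830.0033     3,320.0131      16,600.0657
  Σ                  1,065.9761     3,781.2499      18,119.7948
P = 1,065.9761; D_Mac = 3.54722 yrs; D_mod = 3.31361 yrs; C = 14.83312.
Duration effect: -3.31361 × (+0.015) = -0.049704
Convexity effect: 0.5 × 14.83312 × (0.015)² = +0.0016687
ΔP/P ≈ -0.049704 + 0.0016687 = -0.048035 = -4.8035%.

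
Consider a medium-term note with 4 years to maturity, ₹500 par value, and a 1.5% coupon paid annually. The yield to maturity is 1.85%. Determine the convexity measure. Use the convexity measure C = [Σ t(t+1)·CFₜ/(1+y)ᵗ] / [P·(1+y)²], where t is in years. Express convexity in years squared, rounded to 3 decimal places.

18.712

With y = 0.0185:
  t   CF        PV=CF/(1+0.0185)^t    t·PV        t(t+1)·PV
  1         7.50         7.3638         7.3638          14.7275
  2         7.50         7.2300        14.4600          43.3801
  3         7.50         7.0987        21.2961          85.1843
  4       507.50       471.6197     1,886.4787       9,432.3935
  Σ                    493.3121     1,929.5986       9,575.6854
P = 493.3121.
Convexity = Σ t(t+1)·PV / [P·(1+y)²] = 9,575.6854 / (493.3121 × 1.037342) = 18.71225.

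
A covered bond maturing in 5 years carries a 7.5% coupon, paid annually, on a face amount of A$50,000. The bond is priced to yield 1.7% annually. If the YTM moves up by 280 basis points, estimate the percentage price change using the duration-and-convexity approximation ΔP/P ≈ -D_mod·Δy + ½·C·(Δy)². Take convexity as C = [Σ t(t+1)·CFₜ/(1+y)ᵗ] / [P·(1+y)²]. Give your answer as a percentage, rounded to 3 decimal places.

With y = 0.017:
  t   CF        PV=CF/(1+0.017)^t    t·PV        t(t+1)·PV
  1     3,750.00     3,687.3156     3,687.3156       7,374.6313
  2     3,750.00     3,625.6791     7,251.3582      21,754.0745
  3     3,750.00     3,565.0729    10,695.2186      42,780.8742
  4     3,750.00     3,505.4797    14,021.9188      70,109.5939
  5    53,750.00    49,405.3186   247,026.5928   1,482,159.5570
  Σ                 63,788.8658   282,682.4040   1,624,178.7309
P = 63,788.8658; D_Mac = 4.43153 yrs; D_mod = 4.35746 yrs; C = 24.61767.
Duration effect: -4.35746 × (+0.028) = -0.122009
Convexity effect: 0.5 × 24.61767 × (0.028)² = +0.0096501
ΔP/P ≈ -0.122009 + 0.0096501 = -0.112359 = -11.2359%.

-11.236%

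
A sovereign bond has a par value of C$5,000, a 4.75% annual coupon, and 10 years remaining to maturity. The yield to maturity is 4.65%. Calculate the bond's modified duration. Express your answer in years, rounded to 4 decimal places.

7.8316 years

Periodic yield y = 0.0465. First find Macaulay duration:
  t   CF        PV=CF/(1+0.0465)^t    t·PV
  1       237.50       226.9470       226.9470
  2       237.50       216.8628       433.7257
  3       237.50       207.2268       621.6804
  4       237.50       198.0189       792.0757
  5       237.50       189.2202       946.1009
  6       237.50       180.8124     1,084.8744
  7       237.50       172.7782     1,209.4475
  8       237.50       165.1010     1,320.8081
  9       237.50       157.7649     1,419.8845
  10    5,237.50     3,324.5411    33,245.4112
  Σ                  5,039.2734    41,300.9555
P = 5,039.2734; Macaulay duration = 41,300.9555 / 5,039.2734 = 8.19582 years.
Modified duration = D_Mac / (1 + y) = 8.19582 / 1.0465 = 7.83164 years.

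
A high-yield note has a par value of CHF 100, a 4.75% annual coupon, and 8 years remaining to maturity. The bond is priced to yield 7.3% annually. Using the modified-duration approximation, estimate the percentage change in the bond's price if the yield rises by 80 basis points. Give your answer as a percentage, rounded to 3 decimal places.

-5.013%

Periodic yield y = 0.073. Modified duration first:
  t   CF        PV=CF/(1+0.073)^t    t·PV
  1         4.75         4.4268         4.4268
  2         4.75         4.1257         8.2513
  3         4.75         3.8450        11.5349
  4         4.75         3.5834        14.3336
  5         4.75         3.3396        16.6980
  6         4.75         3.1124        18.6744
  7         4.75         2.9007        20.3046
  8       104.75        59.6151       476.9208
  Σ                     84.9486       571.1445
P = 84.9486; D_Mac = 6.72341 yrs; D_mod = 6.72341/(1+0.073) = 6.26599 yrs.
ΔP/P ≈ -D_mod · Δy = -6.26599 × (+0.008) = -0.050128 = -5.0128%.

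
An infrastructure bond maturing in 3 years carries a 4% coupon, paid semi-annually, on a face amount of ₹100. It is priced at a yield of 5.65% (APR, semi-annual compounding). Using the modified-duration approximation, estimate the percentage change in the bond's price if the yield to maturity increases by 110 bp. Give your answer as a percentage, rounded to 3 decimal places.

-3.052%

Periodic yield y = 0.02825. Modified duration first:
  t   CF        PV=CF/(1+0.02825)^t    t·PV
  1         2.00         1.9451         1.9451
  2         2.00         1.8916         3.7832
  3         2.00         1.8396         5.5189
  4         2.00         1.7891         7.1564
  5         2.00         1.7399         8.6997
  6       102.00        86.2994       517.7965
  Σ                     95.5048       544.8999
P = 95.5048; D_Mac = 5.70547 half-year periods = 2.85274 yrs; D_mod = 2.85274/(1+0.02825) = 2.77436 yrs.
ΔP/P ≈ -D_mod · Δy = -2.77436 × (+0.011) = -0.030518 = -3.0518%.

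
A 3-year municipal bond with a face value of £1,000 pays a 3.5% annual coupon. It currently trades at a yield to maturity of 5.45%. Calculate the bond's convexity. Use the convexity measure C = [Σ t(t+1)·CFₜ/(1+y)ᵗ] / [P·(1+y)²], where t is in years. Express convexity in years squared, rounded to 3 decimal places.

With y = 0.0545:
  t   CF        PV=CF/(1+0.0545)^t    t·PV        t(t+1)·PV
  1        35.00        33.1911        33.1911          66.3822
  2        35.00        31.4757        62.9513         188.8540
  3     1,035.00       882.6745     2,648.0236      10,592.0944
  Σ                    947.3413     2,744.1660      10,847.3306
P = 947.3413.
Convexity = Σ t(t+1)·PV / [P·(1+y)²] = 10,847.3306 / (947.3413 × 1.111970) = 10.29730.

10.297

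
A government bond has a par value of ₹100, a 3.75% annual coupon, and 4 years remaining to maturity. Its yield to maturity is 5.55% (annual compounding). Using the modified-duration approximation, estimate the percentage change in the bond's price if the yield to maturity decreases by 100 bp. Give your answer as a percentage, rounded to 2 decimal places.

Periodic yield y = 0.0555. Modified duration first:
  t   CF        PV=CF/(1+0.0555)^t    t·PV
  1         3.75         3.5528         3.5528
  2         3.75         3.3660         6.7320
  3         3.75         3.1890         9.5670
  4       103.75        83.5902       334.3606
  Σ                     93.6980       354.2125
P = 93.6980; D_Mac = 3.78036 yrs; D_mod = 3.78036/(1+0.0555) = 3.58159 yrs.
ΔP/P ≈ -D_mod · Δy = -3.58159 × (-0.01) = +0.035816 = +3.5816%.

+3.58%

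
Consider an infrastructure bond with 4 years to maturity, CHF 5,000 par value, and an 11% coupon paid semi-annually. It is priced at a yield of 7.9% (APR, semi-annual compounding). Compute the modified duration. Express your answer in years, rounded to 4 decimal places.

3.2496 years

Periodic yield y = 0.0395. First find Macaulay duration:
  t   CF        PV=CF/(1+0.0395)^t    t·PV
  1       275.00       264.5503       264.5503
  2       275.00       254.4976       508.9952
  3       275.00       244.8269       734.4808
  4       275.00       235.5238       942.0950
  5       275.00       226.5741     1,132.8704
  6       275.00       217.9645     1,307.7869
  7       275.00       209.6820     1,467.7743
  8     5,275.00     3,869.2475    30,953.9803
  Σ                  5,522.8667    37,312.5332
P = 5,522.8667; Macaulay duration = 37,312.5332 / 5,522.8667 = 6.75601 half-year periods = 3.37800 years.
Modified duration = D_Mac / (1 + y) = 3.37800 / 1.0395 = 3.24964 years.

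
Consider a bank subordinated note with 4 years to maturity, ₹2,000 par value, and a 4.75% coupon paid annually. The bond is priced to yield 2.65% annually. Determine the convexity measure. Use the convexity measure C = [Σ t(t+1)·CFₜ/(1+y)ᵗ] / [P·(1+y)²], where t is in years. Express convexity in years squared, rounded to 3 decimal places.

17.384

With y = 0.0265:
  t   CF        PV=CF/(1+0.0265)^t    t·PV        t(t+1)·PV
  1        95.00        92.5475        92.5475         185.0950
  2        95.00        90.1583       180.3166         540.9498
  3        95.00        87.8308       263.4923       1,053.9694
  4     2,095.00     1,886.8971     7,547.5883      37,737.9416
  Σ                  2,157.4336     8,083.9447      39,517.9557
P = 2,157.4336.
Convexity = Σ t(t+1)·PV / [P·(1+y)²] = 39,517.9557 / (2,157.4336 × 1.053702) = 17.38358.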